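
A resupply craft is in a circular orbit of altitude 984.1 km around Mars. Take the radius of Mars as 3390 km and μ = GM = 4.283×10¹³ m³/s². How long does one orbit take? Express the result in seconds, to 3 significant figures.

r = 3390 + 984.1 = 4374.1 km = 4.3741×10⁶ m.
Kepler's third law: T = 2π√(r³/μ) = 2π√((4.374×10⁶)³ / 4.283×10¹³).
r³/μ = 1.954×10⁶ s², so T = 2π × 1.398×10³ = 8.783×10³ s.

T ≈ 8780 seconds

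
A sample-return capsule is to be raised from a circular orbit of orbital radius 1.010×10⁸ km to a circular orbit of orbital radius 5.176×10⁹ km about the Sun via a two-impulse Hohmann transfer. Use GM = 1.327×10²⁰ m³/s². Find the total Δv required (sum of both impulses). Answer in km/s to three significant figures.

Δv_total ≈ 18.6 km/s

r₁ = 1.010×10⁸ km = 1.010×10¹¹ m.
r₂ = 5.176×10⁹ km = 5.176×10¹² m.
Transfer ellipse a_t = (r₁ + r₂)/2 = 2.638×10¹² m.
At r₁: circular v_c1 = √(μ/r₁) = 36250 m/s; transfer-perihelion v_p = √[μ(2/r₁ − 1/a_t)] = 50770 m/s.
Δv₁ = v_p − v_c1 = 14520 m/s.
At r₂: circular v_c2 = √(μ/r₂) = 5063 m/s; transfer-aphelion v_a = √[μ(2/r₂ − 1/a_t)] = 990.7 m/s.
Δv₂ = v_c2 − v_a = 4073 m/s.
Total Δv = Δv₁ + Δv₂ = 18590 m/s = 18.59 km/s.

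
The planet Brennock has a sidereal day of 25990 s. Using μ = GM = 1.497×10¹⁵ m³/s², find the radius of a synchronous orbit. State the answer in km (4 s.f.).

A synchronous orbit has period T, so by Kepler's third law a = (μT²/4π²)^(1/3).
μT²/4π² = 1.497×10¹⁵ × (2.599×10⁴)² / 39.48 = 2.561×10²² m³.
a = 2.948×10⁷ m = 29478 km.

r_sync ≈ 29480 km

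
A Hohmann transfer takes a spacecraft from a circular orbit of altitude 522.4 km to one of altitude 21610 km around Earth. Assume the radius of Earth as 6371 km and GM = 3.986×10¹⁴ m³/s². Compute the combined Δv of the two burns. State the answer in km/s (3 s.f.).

Δv_total ≈ 3.43 km/s

r₁ = 6371 + 522.4 = 6893.4 km = 6.8934×10⁶ m.
r₂ = 6371 + 21610 = 27981 km = 2.7981×10⁷ m.
Transfer ellipse a_t = (r₁ + r₂)/2 = 1.744×10⁷ m.
At r₁: circular v_c1 = √(μ/r₁) = 7604 m/s; transfer-perigee v_p = √[μ(2/r₁ − 1/a_t)] = 9633 m/s.
Δv₁ = v_p − v_c1 = 2028 m/s.
At r₂: circular v_c2 = √(μ/r₂) = 3774 m/s; transfer-apogee v_a = √[μ(2/r₂ − 1/a_t)] = 2373 m/s.
Δv₂ = v_c2 − v_a = 1401 m/s.
Total Δv = Δv₁ + Δv₂ = 3430 m/s = 3.430 km/s.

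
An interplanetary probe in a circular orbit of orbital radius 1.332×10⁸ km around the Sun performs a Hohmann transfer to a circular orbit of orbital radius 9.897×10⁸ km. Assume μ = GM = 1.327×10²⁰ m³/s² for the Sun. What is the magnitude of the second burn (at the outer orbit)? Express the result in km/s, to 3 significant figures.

Δv ≈ 5.94 km/s

r₁ = 1.332×10⁸ km = 1.332×10¹¹ m.
r₂ = 9.897×10⁸ km = 9.897×10¹¹ m.
Transfer ellipse a_t = (r₁ + r₂)/2 = 5.614×10¹¹ m.
At r₁: circular v_c1 = √(μ/r₁) = 31560 m/s; transfer-perihelion v_p = √[μ(2/r₁ − 1/a_t)] = 41910 m/s.
At r₂: circular v_c2 = √(μ/r₂) = 11580 m/s; transfer-aphelion v_a = √[μ(2/r₂ − 1/a_t)] = 5640 m/s.
Δv₂ = v_c2 − v_a = 5939 m/s.
= 5.939 km/s.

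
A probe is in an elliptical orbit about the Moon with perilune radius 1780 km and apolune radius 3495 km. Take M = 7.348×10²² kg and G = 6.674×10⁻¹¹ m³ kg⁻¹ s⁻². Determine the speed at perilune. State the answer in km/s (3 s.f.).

μ = GM = 6.674×10⁻¹¹ × 7.348×10²² = 4.904×10¹² m³/s².
Semi-major axis a = (r_p + r_a)/2 = 2637.5 km = 2.638×10⁶ m.
Vis-viva: v² = μ(2/r − 1/a) = 4.904×10¹² × (1.124×10⁻⁶ − 3.791×10⁻⁷) = 3.651×10⁶ m²/s².
v = 1911 m/s = 1.911 km/s.

v ≈ 1.91 km/s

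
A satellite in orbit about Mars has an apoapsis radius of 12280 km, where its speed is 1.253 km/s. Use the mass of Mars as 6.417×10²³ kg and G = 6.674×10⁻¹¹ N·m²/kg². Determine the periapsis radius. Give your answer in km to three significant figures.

periapsis radius ≈ 3570 km

μ = GM = 6.674×10⁻¹¹ × 6.417×10²³ = 4.283×10¹³ m³/s².
r_a = 1.228×10⁷ m.
Specific energy ε = v²/2 − μ/r = -2.703×10⁶ J/kg, so a = −μ/(2ε) = 7.923×10⁶ m.
The apsides satisfy r_p + r_a = 2a, so the periapsis radius is 2a − r_a = 3.567×10⁶ m = 3567.0 km.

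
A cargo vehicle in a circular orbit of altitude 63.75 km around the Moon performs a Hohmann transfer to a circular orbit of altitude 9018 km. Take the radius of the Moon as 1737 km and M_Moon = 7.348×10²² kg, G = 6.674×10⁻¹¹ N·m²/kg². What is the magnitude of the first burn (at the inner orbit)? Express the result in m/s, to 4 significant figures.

Δv ≈ 509.7 m/s

μ = GM = 6.674×10⁻¹¹ × 7.348×10²² = 4.904×10¹² m³/s².
r₁ = 1737 + 63.75 = 1800.8 km = 1.8008×10⁶ m.
r₂ = 1737 + 9018 = 10755 km = 1.0755×10⁷ m.
Transfer ellipse a_t = (r₁ + r₂)/2 = 6.278×10⁶ m.
At r₁: circular v_c1 = √(μ/r₁) = 1650 m/s; transfer-perilune v_p = √[μ(2/r₁ − 1/a_t)] = 2160 m/s.
Δv₁ = v_p − v_c1 = 509.7 m/s.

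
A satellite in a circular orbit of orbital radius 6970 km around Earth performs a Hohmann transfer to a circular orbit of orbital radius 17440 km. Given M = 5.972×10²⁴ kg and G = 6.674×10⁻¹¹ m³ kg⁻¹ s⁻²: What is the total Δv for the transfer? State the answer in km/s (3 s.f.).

Δv_total ≈ 2.65 km/s

μ = GM = 6.674×10⁻¹¹ × 5.972×10²⁴ = 3.986×10¹⁴ m³/s².
r₁ = 6970 km = 6.970×10⁶ m.
r₂ = 17440 km = 1.744×10⁷ m.
Transfer ellipse a_t = (r₁ + r₂)/2 = 1.220×10⁷ m.
At r₁: circular v_c1 = √(μ/r₁) = 7562 m/s; transfer-perigee v_p = √[μ(2/r₁ − 1/a_t)] = 9039 m/s.
Δv₁ = v_p − v_c1 = 1477 m/s.
At r₂: circular v_c2 = √(μ/r₂) = 4781 m/s; transfer-apogee v_a = √[μ(2/r₂ − 1/a_t)] = 3613 m/s.
Δv₂ = v_c2 − v_a = 1168 m/s.
Total Δv = Δv₁ + Δv₂ = 2645 m/s = 2.645 km/s.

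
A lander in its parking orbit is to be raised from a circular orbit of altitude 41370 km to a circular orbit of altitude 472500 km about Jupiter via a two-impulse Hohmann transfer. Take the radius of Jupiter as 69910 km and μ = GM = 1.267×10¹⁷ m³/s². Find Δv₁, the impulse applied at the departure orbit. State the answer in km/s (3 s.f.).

r₁ = 69910 + 41370 = 111280 km = 1.1128×10⁸ m.
r₂ = 69910 + 472500 = 542410 km = 5.4241×10⁸ m.
Transfer ellipse a_t = (r₁ + r₂)/2 = 3.268×10⁸ m.
At r₁: circular v_c1 = √(μ/r₁) = 33740 m/s; transfer-perijove v_p = √[μ(2/r₁ − 1/a_t)] = 43470 m/s.
Δv₁ = v_p − v_c1 = 9726 m/s.
= 9.726 km/s.

Δv ≈ 9.73 km/s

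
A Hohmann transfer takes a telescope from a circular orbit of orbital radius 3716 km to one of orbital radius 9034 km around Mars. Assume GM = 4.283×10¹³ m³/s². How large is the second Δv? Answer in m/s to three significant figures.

r₁ = 3716 km = 3.716×10⁶ m.
r₂ = 9034 km = 9.034×10⁶ m.
Transfer ellipse a_t = (r₁ + r₂)/2 = 6.375×10⁶ m.
At r₁: circular v_c1 = √(μ/r₁) = 3395 m/s; transfer-periapsis v_p = √[μ(2/r₁ − 1/a_t)] = 4041 m/s.
At r₂: circular v_c2 = √(μ/r₂) = 2177 m/s; transfer-apoapsis v_a = √[μ(2/r₂ − 1/a_t)] = 1662 m/s.
Δv₂ = v_c2 − v_a = 515.0 m/s.

Δv ≈ 515 m/s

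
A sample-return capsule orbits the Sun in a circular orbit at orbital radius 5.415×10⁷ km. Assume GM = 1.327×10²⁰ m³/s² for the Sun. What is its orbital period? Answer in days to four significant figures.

r = 5.415×10⁷ km = 5.415×10¹⁰ m.
Kepler's third law: T = 2π√(r³/μ) = 2π√((5.415×10¹⁰)³ / 1.327×10²⁰).
r³/μ = 1.197×10¹² s², so T = 2π × 1.094×10⁶ = 6.873×10⁶ s.
Converting: 6.873×10⁶ s ÷ 86400 = 79.55 days.

T ≈ 79.55 days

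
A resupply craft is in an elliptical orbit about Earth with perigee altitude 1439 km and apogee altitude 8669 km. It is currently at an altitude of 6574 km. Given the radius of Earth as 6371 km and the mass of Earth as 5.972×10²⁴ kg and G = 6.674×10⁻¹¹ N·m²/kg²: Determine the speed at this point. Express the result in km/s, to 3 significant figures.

μ = GM = 6.674×10⁻¹¹ × 5.972×10²⁴ = 3.986×10¹⁴ m³/s².
r_p = 6371 + 1439 = 7810.0 km = 7.8100×10⁶ m.
r_a = 6371 + 8669 = 15040 km = 1.5040×10⁷ m.
r = 6371 + 6574 = 12945 km = 1.294×10⁷ m.
Semi-major axis a = (r_p + r_a)/2 = 11425 km = 1.142×10⁷ m.
Vis-viva: v² = μ(2/r − 1/a) = 3.986×10¹⁴ × (1.545×10⁻⁷ − 8.753×10⁻⁸) = 2.669×10⁷ m²/s².
v = 5167 m/s = 5.167 km/s.

v ≈ 5.17 km/s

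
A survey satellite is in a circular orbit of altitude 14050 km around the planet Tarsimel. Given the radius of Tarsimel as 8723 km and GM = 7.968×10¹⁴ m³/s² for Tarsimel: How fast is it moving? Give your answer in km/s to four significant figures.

r = 8723 + 14050 = 22773 km = 2.2773×10⁷ m.
For a circular orbit v = √(μ/r) = √(7.968×10¹⁴ / 2.277×10⁷) = √(3.499×10⁷) = 5915 m/s.
That is 5.915 km/s.

v ≈ 5.915 km/s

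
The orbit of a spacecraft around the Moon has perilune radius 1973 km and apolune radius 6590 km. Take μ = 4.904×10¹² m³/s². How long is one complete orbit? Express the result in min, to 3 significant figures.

Semi-major axis a = (r_p + r_a)/2 = (1973.0 + 6590.0)/2 = 4281.5 km = 4.282×10⁶ m.
By Kepler's third law T = 2π√(a³/μ) = 2π × 4.001×10³ = 2.514×10⁴ s.
= 418.9 min.

T ≈ 419 min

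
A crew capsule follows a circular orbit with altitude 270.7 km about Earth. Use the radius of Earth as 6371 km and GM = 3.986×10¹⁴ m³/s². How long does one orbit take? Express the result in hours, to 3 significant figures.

r = 6371 + 270.7 = 6641.7 km = 6.6417×10⁶ m.
Kepler's third law: T = 2π√(r³/μ) = 2π√((6.642×10⁶)³ / 3.986×10¹⁴).
r³/μ = 7.350×10⁵ s², so T = 2π × 8.573×10² = 5.387×10³ s.
Converting: 5.387×10³ s ÷ 3600 = 1.496 hours.

T ≈ 1.50 hours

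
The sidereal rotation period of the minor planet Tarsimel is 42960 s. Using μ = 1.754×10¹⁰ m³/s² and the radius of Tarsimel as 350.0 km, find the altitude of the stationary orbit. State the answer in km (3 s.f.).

A synchronous orbit has period T, so by Kepler's third law a = (μT²/4π²)^(1/3).
μT²/4π² = 1.754×10¹⁰ × (4.296×10⁴)² / 39.48 = 8.200×10¹⁷ m³.
a = 9.360×10⁵ m = 935.98 km.
Altitude h = a − R = 935.98 − 350.0 = 585.98 km.

h_sync ≈ 586 km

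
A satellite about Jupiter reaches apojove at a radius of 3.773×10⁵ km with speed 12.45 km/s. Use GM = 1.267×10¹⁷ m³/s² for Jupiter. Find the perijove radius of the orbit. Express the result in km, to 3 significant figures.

perijove radius ≈ 1.13×10⁵ km

r_a = 3.773×10⁸ m.
Specific energy ε = v²/2 − μ/r = -2.583×10⁸ J/kg, so a = −μ/(2ε) = 2.453×10⁸ m.
The apsides satisfy r_p + r_a = 2a, so the perijove radius is 2a − r_a = 1.132×10⁸ m = 1.1320×10⁵ km.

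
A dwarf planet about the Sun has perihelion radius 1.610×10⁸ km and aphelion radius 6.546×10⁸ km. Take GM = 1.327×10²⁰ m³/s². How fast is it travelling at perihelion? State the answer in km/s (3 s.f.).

v ≈ 36.4 km/s

Semi-major axis a = (r_p + r_a)/2 = 4.0780×10⁸ km = 4.078×10¹¹ m.
Vis-viva: v² = μ(2/r − 1/a) = 1.327×10²⁰ × (1.242×10⁻¹¹ − 2.452×10⁻¹²) = 1.323×10⁹ m²/s².
v = 36370 m/s = 36.37 km/s.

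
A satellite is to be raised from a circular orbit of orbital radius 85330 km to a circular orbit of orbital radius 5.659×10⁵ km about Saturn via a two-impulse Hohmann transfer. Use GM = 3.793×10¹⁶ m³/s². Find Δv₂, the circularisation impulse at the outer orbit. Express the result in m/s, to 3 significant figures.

Δv ≈ 4000 m/s

r₁ = 85330 km = 8.533×10⁷ m.
r₂ = 5.659×10⁵ km = 5.659×10⁸ m.
Transfer ellipse a_t = (r₁ + r₂)/2 = 3.256×10⁸ m.
At r₁: circular v_c1 = √(μ/r₁) = 21080 m/s; transfer-perikrone v_p = √[μ(2/r₁ − 1/a_t)] = 27790 m/s.
At r₂: circular v_c2 = √(μ/r₂) = 8187 m/s; transfer-apokrone v_a = √[μ(2/r₂ − 1/a_t)] = 4191 m/s.
Δv₂ = v_c2 − v_a = 3996 m/s.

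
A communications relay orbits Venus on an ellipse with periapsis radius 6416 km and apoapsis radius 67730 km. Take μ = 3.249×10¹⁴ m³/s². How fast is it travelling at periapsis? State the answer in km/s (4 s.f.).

v ≈ 9.618 km/s

Semi-major axis a = (r_p + r_a)/2 = 37073 km = 3.707×10⁷ m.
Vis-viva: v² = μ(2/r − 1/a) = 3.249×10¹⁴ × (3.117×10⁻⁷ − 2.697×10⁻⁸) = 9.251×10⁷ m²/s².
v = 9618 m/s = 9.618 km/s.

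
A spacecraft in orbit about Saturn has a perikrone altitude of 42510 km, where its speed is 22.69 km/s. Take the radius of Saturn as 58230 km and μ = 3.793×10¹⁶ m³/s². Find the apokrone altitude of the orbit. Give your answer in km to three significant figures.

apokrone altitude ≈ 1.60×10⁵ km

r_p = 58230 + 42510 = 1.0074×10⁵ km = 1.007×10⁸ m.
Specific energy ε = v²/2 − μ/r = -1.191×10⁸ J/kg, so a = −μ/(2ε) = 1.592×10⁸ m.
The apsides satisfy r_p + r_a = 2a, so the apokrone radius is 2a − r_p = 2.177×10⁸ m = 2.1774×10⁵ km.
Apokrone altitude = 2.1774×10⁵ − 58230 = 1.5951×10⁵ km.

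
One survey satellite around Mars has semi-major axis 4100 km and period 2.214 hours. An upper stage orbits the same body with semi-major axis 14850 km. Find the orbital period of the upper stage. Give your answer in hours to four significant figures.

T₂ ≈ 15.26 hours

Kepler's third law: T² ∝ a³, so T₂ = T₁ (a₂/a₁)^(3/2).
a₂/a₁ = 3.622, (a₂/a₁)^(3/2) = 6.893.
T₂ = 2.214 × 6.893 = 15.26 hours.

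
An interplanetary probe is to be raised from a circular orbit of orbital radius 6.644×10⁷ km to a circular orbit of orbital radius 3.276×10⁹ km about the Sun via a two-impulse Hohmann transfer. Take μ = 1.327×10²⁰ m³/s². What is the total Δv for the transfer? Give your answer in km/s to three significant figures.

Δv_total ≈ 23.0 km/s

r₁ = 6.644×10⁷ km = 6.644×10¹⁰ m.
r₂ = 3.276×10⁹ km = 3.276×10¹² m.
Transfer ellipse a_t = (r₁ + r₂)/2 = 1.671×10¹² m.
At r₁: circular v_c1 = √(μ/r₁) = 44690 m/s; transfer-perihelion v_p = √[μ(2/r₁ − 1/a_t)] = 62570 m/s.
Δv₁ = v_p − v_c1 = 17880 m/s.
At r₂: circular v_c2 = √(μ/r₂) = 6364 m/s; transfer-aphelion v_a = √[μ(2/r₂ − 1/a_t)] = 1269 m/s.
Δv₂ = v_c2 − v_a = 5095 m/s.
Total Δv = Δv₁ + Δv₂ = 22980 m/s = 22.98 km/s.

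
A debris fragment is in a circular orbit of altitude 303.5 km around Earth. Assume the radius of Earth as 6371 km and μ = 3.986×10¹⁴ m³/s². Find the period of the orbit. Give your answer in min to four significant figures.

r = 6371 + 303.5 = 6674.5 km = 6.6745×10⁶ m.
Kepler's third law: T = 2π√(r³/μ) = 2π√((6.674×10⁶)³ / 3.986×10¹⁴).
r³/μ = 7.460×10⁵ s², so T = 2π × 8.637×10² = 5.427×10³ s.
Converting: 5.427×10³ s ÷ 60.00 = 90.45 min.

T ≈ 90.45 min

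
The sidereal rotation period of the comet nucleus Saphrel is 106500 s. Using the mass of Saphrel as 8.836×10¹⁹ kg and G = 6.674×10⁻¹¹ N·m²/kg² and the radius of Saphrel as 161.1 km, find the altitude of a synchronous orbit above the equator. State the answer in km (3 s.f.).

h_sync ≈ 1030 km

μ = GM = 6.674×10⁻¹¹ × 8.836×10¹⁹ = 5.897×10⁹ m³/s².
A synchronous orbit has period T, so by Kepler's third law a = (μT²/4π²)^(1/3).
μT²/4π² = 5.897×10⁹ × (1.065×10⁵)² / 39.48 = 1.694×10¹⁸ m³.
a = 1.192×10⁶ m = 1192.1 km.
Altitude h = a − R = 1192.1 − 161.1 = 1031.0 km.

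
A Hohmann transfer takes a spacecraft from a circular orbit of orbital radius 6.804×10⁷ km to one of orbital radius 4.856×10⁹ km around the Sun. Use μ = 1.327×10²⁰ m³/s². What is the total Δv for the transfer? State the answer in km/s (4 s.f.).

r₁ = 6.804×10⁷ km = 6.804×10¹⁰ m.
r₂ = 4.856×10⁹ km = 4.856×10¹² m.
Transfer ellipse a_t = (r₁ + r₂)/2 = 2.462×10¹² m.
At r₁: circular v_c1 = √(μ/r₁) = 44160 m/s; transfer-perihelion v_p = √[μ(2/r₁ − 1/a_t)] = 62020 m/s.
Δv₁ = v_p − v_c1 = 17860 m/s.
At r₂: circular v_c2 = √(μ/r₂) = 5228 m/s; transfer-aphelion v_a = √[μ(2/r₂ − 1/a_t)] = 869.0 m/s.
Δv₂ = v_c2 − v_a = 4358 m/s.
Total Δv = Δv₁ + Δv₂ = 22220 m/s = 22.22 km/s.

Δv_total ≈ 22.22 km/s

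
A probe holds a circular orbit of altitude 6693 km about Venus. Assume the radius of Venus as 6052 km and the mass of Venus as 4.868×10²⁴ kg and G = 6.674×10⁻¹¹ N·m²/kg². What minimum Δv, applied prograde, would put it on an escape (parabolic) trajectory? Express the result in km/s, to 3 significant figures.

μ = GM = 6.674×10⁻¹¹ × 4.868×10²⁴ = 3.249×10¹⁴ m³/s².
r = 6052 + 6693 = 12745 km = 1.2745×10⁷ m.
Circular speed v_c = √(μ/r) = 5049 m/s.
Escape speed v_esc = √(2μ/r) = √2 × v_c = 7140 m/s.
Δv = v_esc − v_c = 2091 m/s = 2.091 km/s.

Δv ≈ 2.09 km/s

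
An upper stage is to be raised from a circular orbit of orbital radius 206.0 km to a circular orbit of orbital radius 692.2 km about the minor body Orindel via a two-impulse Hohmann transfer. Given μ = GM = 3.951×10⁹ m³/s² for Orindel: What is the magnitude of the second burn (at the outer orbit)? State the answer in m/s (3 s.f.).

r₁ = 206.0 km = 2.060×10⁵ m.
r₂ = 692.2 km = 6.922×10⁵ m.
Transfer ellipse a_t = (r₁ + r₂)/2 = 4.491×10⁵ m.
At r₁: circular v_c1 = √(μ/r₁) = 138.5 m/s; transfer-periapsis v_p = √[μ(2/r₁ − 1/a_t)] = 171.9 m/s.
At r₂: circular v_c2 = √(μ/r₂) = 75.55 m/s; transfer-apoapsis v_a = √[μ(2/r₂ − 1/a_t)] = 51.17 m/s.
Δv₂ = v_c2 − v_a = 24.38 m/s.

Δv ≈ 24.4 m/s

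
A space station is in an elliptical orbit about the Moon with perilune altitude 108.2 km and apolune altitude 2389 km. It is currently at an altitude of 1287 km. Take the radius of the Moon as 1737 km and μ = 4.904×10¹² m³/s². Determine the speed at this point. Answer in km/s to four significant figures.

r_p = 1737 + 108.2 = 1845.2 km = 1.8452×10⁶ m.
r_a = 1737 + 2389 = 4126.0 km = 4.1260×10⁶ m.
r = 1737 + 1287 = 3024.0 km = 3.024×10⁶ m.
Semi-major axis a = (r_p + r_a)/2 = 2985.6 km = 2.986×10⁶ m.
Vis-viva: v² = μ(2/r − 1/a) = 4.904×10¹² × (6.614×10⁻⁷ − 3.349×10⁻⁷) = 1.601×10⁶ m²/s².
v = 1265 m/s = 1.265 km/s.

v ≈ 1.265 km/s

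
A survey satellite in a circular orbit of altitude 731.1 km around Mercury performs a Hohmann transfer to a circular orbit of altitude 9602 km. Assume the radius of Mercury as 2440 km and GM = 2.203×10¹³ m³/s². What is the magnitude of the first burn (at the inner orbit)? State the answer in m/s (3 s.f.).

r₁ = 2440 + 731.1 = 3171.1 km = 3.1711×10⁶ m.
r₂ = 2440 + 9602 = 12042 km = 1.2042×10⁷ m.
Transfer ellipse a_t = (r₁ + r₂)/2 = 7.607×10⁶ m.
At r₁: circular v_c1 = √(μ/r₁) = 2636 m/s; transfer-periherm v_p = √[μ(2/r₁ − 1/a_t)] = 3316 m/s.
Δv₁ = v_p − v_c1 = 680.6 m/s.

Δv ≈ 681 m/s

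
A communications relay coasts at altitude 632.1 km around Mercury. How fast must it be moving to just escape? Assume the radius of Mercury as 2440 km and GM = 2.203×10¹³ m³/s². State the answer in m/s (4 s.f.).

v_esc ≈ 3787 m/s

r = 2440 + 632.1 = 3072.1 km = 3.0721×10⁶ m.
Escape speed v_esc = √(2μ/r) = √(2 × 2.203×10¹³ / 3.072×10⁶) = √(1.434×10⁷) = 3787 m/s.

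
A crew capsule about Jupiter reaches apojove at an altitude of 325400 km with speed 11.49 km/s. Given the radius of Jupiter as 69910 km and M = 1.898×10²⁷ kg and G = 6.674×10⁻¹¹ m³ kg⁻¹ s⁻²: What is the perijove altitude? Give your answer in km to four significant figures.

μ = GM = 6.674×10⁻¹¹ × 1.898×10²⁷ = 1.267×10¹⁷ m³/s².
r_a = 69910 + 325400 = 3.9531×10⁵ km = 3.953×10⁸ m.
Specific energy ε = v²/2 − μ/r = -2.544×10⁸ J/kg, so a = −μ/(2ε) = 2.489×10⁸ m.
The apsides satisfy r_p + r_a = 2a, so the perijove radius is 2a − r_a = 1.026×10⁸ m = 1.0256×10⁵ km.
Perijove altitude = 1.0256×10⁵ − 69910 = 32651 km.

perijove altitude ≈ 32650 km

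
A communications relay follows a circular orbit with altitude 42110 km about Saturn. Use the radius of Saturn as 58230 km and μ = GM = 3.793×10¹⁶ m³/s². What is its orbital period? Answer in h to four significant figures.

T ≈ 9.007 h

r = 58230 + 42110 = 100340 km = 1.0034×10⁸ m.
Kepler's third law: T = 2π√(r³/μ) = 2π√((1.003×10⁸)³ / 3.793×10¹⁶).
r³/μ = 2.663×10⁷ s², so T = 2π × 5.161×10³ = 3.243×10⁴ s.
Converting: 3.243×10⁴ s ÷ 3600 = 9.007 h.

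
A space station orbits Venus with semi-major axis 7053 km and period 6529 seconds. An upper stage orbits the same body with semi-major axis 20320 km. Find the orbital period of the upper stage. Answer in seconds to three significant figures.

Kepler's third law: T² ∝ a³, so T₂ = T₁ (a₂/a₁)^(3/2).
a₂/a₁ = 2.881, (a₂/a₁)^(3/2) = 4.890.
T₂ = 6529 × 4.890 = 31930 seconds.

T₂ ≈ 31900 seconds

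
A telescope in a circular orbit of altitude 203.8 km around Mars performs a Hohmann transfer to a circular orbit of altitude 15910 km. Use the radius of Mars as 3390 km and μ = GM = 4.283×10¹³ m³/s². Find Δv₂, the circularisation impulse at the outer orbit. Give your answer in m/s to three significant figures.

r₁ = 3390 + 203.8 = 3593.8 km = 3.5938×10⁶ m.
r₂ = 3390 + 15910 = 19300 km = 1.9300×10⁷ m.
Transfer ellipse a_t = (r₁ + r₂)/2 = 1.145×10⁷ m.
At r₁: circular v_c1 = √(μ/r₁) = 3452 m/s; transfer-periapsis v_p = √[μ(2/r₁ − 1/a_t)] = 4483 m/s.
At r₂: circular v_c2 = √(μ/r₂) = 1490 m/s; transfer-apoapsis v_a = √[μ(2/r₂ − 1/a_t)] = 834.7 m/s.
Δv₂ = v_c2 − v_a = 655.0 m/s.

Δv ≈ 655 m/s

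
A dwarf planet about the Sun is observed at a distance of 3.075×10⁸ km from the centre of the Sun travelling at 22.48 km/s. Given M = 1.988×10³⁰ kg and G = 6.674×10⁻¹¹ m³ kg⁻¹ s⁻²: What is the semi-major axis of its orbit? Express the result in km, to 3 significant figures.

μ = GM = 6.674×10⁻¹¹ × 1.988×10³⁰ = 1.327×10²⁰ m³/s².
r = 3.075×10¹¹ m.
Specific orbital energy ε = v²/2 − μ/r = (22480)²/2 − 1.327×10²⁰/3.075×10¹¹ = -1.788×10⁸ J/kg.
Since ε = −μ/(2a), a = −μ/(2ε) = 3.710×10¹¹ m = 3.7102×10⁸ km.

a ≈ 3.71×10⁸ km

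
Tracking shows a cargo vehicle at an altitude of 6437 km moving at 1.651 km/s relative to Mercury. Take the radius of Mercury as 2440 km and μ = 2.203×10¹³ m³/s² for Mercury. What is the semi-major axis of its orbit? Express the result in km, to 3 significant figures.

r = 2440 + 6437 = 8877.0 km = 8.877×10⁶ m.
Vis-viva rearranged: 1/a = 2/r − v²/μ = 2.253×10⁻⁷ − 1.237×10⁻⁷ = 1.016×10⁻⁷ m⁻¹.
a = 9.845×10⁶ m = 9845.4 km.

a ≈ 9850 km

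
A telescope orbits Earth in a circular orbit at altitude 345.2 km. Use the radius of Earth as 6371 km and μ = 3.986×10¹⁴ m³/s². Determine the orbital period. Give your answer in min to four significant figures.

r = 6371 + 345.2 = 6716.2 km = 6.7162×10⁶ m.
Kepler's third law: T = 2π√(r³/μ) = 2π√((6.716×10⁶)³ / 3.986×10¹⁴).
r³/μ = 7.600×10⁵ s², so T = 2π × 8.718×10² = 5.478×10³ s.
Converting: 5.478×10³ s ÷ 60.00 = 91.29 min.

T ≈ 91.29 min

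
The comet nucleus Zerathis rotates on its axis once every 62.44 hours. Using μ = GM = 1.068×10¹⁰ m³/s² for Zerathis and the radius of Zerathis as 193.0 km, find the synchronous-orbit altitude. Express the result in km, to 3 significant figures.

T = 62.44 hours = 2.248×10⁵ s.
A synchronous orbit has period T, so by Kepler's third law a = (μT²/4π²)^(1/3).
μT²/4π² = 1.068×10¹⁰ × (2.248×10⁵)² / 39.48 = 1.367×10¹⁹ m³.
a = 2.391×10⁶ m = 2391.0 km.
Altitude h = a − R = 2391.0 − 193.0 = 2198.0 km.

h_sync ≈ 2200 km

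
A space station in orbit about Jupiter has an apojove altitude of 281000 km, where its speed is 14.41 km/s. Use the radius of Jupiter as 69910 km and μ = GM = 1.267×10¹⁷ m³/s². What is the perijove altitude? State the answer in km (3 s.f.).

perijove altitude ≈ 71700 km

r_a = 69910 + 281000 = 3.5091×10⁵ km = 3.509×10⁸ m.
Specific energy ε = v²/2 − μ/r = -2.572×10⁸ J/kg, so a = −μ/(2ε) = 2.463×10⁸ m.
The apsides satisfy r_p + r_a = 2a, so the perijove radius is 2a − r_a = 1.416×10⁸ m = 1.4163×10⁵ km.
Perijove altitude = 1.4163×10⁵ − 69910 = 71722 km.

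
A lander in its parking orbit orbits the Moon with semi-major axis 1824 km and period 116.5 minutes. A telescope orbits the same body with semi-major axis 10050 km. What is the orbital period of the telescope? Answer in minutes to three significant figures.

Kepler's third law: T² ∝ a³, so T₂ = T₁ (a₂/a₁)^(3/2).
a₂/a₁ = 5.510, (a₂/a₁)^(3/2) = 12.93.
T₂ = 116.5 × 12.93 = 1507 minutes.

T₂ ≈ 1510 minutes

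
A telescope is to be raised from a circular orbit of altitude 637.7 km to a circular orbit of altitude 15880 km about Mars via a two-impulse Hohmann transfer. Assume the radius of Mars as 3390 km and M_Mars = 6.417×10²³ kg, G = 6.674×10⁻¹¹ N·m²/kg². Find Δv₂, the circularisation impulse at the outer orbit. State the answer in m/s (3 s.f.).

Δv ≈ 614 m/s

μ = GM = 6.674×10⁻¹¹ × 6.417×10²³ = 4.283×10¹³ m³/s².
r₁ = 3390 + 637.7 = 4027.7 km = 4.0277×10⁶ m.
r₂ = 3390 + 15880 = 19270 km = 1.9270×10⁷ m.
Transfer ellipse a_t = (r₁ + r₂)/2 = 1.165×10⁷ m.
At r₁: circular v_c1 = √(μ/r₁) = 3261 m/s; transfer-periapsis v_p = √[μ(2/r₁ − 1/a_t)] = 4194 m/s.
At r₂: circular v_c2 = √(μ/r₂) = 1491 m/s; transfer-apoapsis v_a = √[μ(2/r₂ − 1/a_t)] = 876.6 m/s.
Δv₂ = v_c2 − v_a = 614.2 m/s.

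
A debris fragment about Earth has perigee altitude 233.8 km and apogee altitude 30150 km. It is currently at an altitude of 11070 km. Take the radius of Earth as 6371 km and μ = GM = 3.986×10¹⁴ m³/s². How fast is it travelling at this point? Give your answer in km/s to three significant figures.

r_p = 6371 + 233.8 = 6604.8 km = 6.6048×10⁶ m.
r_a = 6371 + 30150 = 36521 km = 3.6521×10⁷ m.
r = 6371 + 11070 = 17441 km = 1.744×10⁷ m.
Semi-major axis a = (r_p + r_a)/2 = 21563 km = 2.156×10⁷ m.
Vis-viva: v² = μ(2/r − 1/a) = 3.986×10¹⁴ × (1.147×10⁻⁷ − 4.638×10⁻⁸) = 2.722×10⁷ m²/s².
v = 5218 m/s = 5.218 km/s.

v ≈ 5.22 km/s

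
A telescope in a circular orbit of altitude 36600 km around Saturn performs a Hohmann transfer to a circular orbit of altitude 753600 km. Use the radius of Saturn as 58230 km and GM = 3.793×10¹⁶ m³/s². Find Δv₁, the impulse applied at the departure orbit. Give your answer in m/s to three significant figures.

r₁ = 58230 + 36600 = 94830 km = 9.4830×10⁷ m.
r₂ = 58230 + 753600 = 811830 km = 8.1183×10⁸ m.
Transfer ellipse a_t = (r₁ + r₂)/2 = 4.533×10⁸ m.
At r₁: circular v_c1 = √(μ/r₁) = 20000 m/s; transfer-perikrone v_p = √[μ(2/r₁ − 1/a_t)] = 26760 m/s.
Δv₁ = v_p − v_c1 = 6764 m/s.

Δv ≈ 6760 m/s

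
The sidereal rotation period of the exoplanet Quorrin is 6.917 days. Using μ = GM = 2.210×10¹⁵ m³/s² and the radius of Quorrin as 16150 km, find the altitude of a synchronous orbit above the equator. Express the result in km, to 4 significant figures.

T = 6.917 days = 5.976×10⁵ s.
A synchronous orbit has period T, so by Kepler's third law a = (μT²/4π²)^(1/3).
μT²/4π² = 2.210×10¹⁵ × (5.976×10⁵)² / 39.48 = 1.999×10²⁵ m³.
a = 2.714×10⁸ m = 2.7141×10⁵ km.
Altitude h = a − R = 2.7141×10⁵ − 16150 = 2.5526×10⁵ km.

h_sync ≈ 2.553×10⁵ km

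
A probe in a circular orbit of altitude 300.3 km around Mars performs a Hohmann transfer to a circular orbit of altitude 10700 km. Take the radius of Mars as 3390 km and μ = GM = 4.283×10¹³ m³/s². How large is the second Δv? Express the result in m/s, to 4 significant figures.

Δv ≈ 620.2 m/s

r₁ = 3390 + 300.3 = 3690.3 km = 3.6903×10⁶ m.
r₂ = 3390 + 10700 = 14090 km = 1.4090×10⁷ m.
Transfer ellipse a_t = (r₁ + r₂)/2 = 8.890×10⁶ m.
At r₁: circular v_c1 = √(μ/r₁) = 3407 m/s; transfer-periapsis v_p = √[μ(2/r₁ − 1/a_t)] = 4289 m/s.
At r₂: circular v_c2 = √(μ/r₂) = 1743 m/s; transfer-apoapsis v_a = √[μ(2/r₂ − 1/a_t)] = 1123 m/s.
Δv₂ = v_c2 − v_a = 620.2 m/s.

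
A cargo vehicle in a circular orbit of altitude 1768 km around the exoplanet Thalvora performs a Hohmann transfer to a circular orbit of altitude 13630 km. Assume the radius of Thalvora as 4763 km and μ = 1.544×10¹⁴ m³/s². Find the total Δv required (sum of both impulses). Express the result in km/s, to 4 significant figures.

Δv_total ≈ 1.845 km/s

r₁ = 4763 + 1768 = 6531.0 km = 6.5310×10⁶ m.
r₂ = 4763 + 13630 = 18393 km = 1.8393×10⁷ m.
Transfer ellipse a_t = (r₁ + r₂)/2 = 1.246×10⁷ m.
At r₁: circular v_c1 = √(μ/r₁) = 4862 m/s; transfer-periapsis v_p = √[μ(2/r₁ − 1/a_t)] = 5907 m/s.
Δv₁ = v_p − v_c1 = 1045 m/s.
At r₂: circular v_c2 = √(μ/r₂) = 2897 m/s; transfer-apoapsis v_a = √[μ(2/r₂ − 1/a_t)] = 2097 m/s.
Δv₂ = v_c2 − v_a = 799.9 m/s.
Total Δv = Δv₁ + Δv₂ = 1845 m/s = 1.845 km/s.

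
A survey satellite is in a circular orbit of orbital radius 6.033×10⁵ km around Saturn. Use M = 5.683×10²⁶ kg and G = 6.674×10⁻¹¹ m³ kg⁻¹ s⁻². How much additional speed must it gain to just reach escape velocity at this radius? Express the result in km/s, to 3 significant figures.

μ = GM = 6.674×10⁻¹¹ × 5.683×10²⁶ = 3.793×10¹⁶ m³/s².
r = 6.033×10⁵ km = 6.033×10⁸ m.
Circular speed v_c = √(μ/r) = 7929 m/s.
Escape speed v_esc = √(2μ/r) = √2 × v_c = 11210 m/s.
Δv = v_esc − v_c = 3284 m/s = 3.284 km/s.

Δv ≈ 3.28 km/s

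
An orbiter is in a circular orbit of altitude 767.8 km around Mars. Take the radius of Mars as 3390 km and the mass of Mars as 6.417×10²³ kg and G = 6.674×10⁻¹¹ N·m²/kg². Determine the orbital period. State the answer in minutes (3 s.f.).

μ = GM = 6.674×10⁻¹¹ × 6.417×10²³ = 4.283×10¹³ m³/s².
r = 3390 + 767.8 = 4157.8 km = 4.1578×10⁶ m.
Kepler's third law: T = 2π√(r³/μ) = 2π√((4.158×10⁶)³ / 4.283×10¹³).
r³/μ = 1.678×10⁶ s², so T = 2π × 1.295×10³ = 8.140×10³ s.
Converting: 8.140×10³ s ÷ 60.00 = 135.7 minutes.

T ≈ 136 minutes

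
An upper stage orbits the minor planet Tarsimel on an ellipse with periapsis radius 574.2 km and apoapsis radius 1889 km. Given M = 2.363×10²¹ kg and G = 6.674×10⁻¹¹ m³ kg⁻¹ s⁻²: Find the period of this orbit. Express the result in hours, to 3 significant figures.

μ = GM = 6.674×10⁻¹¹ × 2.363×10²¹ = 1.577×10¹¹ m³/s².
Semi-major axis a = (r_p + r_a)/2 = (574.20 + 1889.0)/2 = 1231.6 km = 1.232×10⁶ m.
By Kepler's third law T = 2π√(a³/μ) = 2π × 3.442×10³ = 2.163×10⁴ s.
= 6.007 hours.

T ≈ 6.01 hours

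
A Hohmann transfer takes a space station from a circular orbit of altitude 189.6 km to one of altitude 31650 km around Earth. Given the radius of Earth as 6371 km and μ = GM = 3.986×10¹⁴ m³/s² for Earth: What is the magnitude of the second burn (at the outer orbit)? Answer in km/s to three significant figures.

r₁ = 6371 + 189.6 = 6560.6 km = 6.5606×10⁶ m.
r₂ = 6371 + 31650 = 38021 km = 3.8021×10⁷ m.
Transfer ellipse a_t = (r₁ + r₂)/2 = 2.229×10⁷ m.
At r₁: circular v_c1 = √(μ/r₁) = 7795 m/s; transfer-perigee v_p = √[μ(2/r₁ − 1/a_t)] = 10180 m/s.
At r₂: circular v_c2 = √(μ/r₂) = 3238 m/s; transfer-apogee v_a = √[μ(2/r₂ − 1/a_t)] = 1757 m/s.
Δv₂ = v_c2 − v_a = 1481 m/s.
= 1.481 km/s.

Δv ≈ 1.48 km/s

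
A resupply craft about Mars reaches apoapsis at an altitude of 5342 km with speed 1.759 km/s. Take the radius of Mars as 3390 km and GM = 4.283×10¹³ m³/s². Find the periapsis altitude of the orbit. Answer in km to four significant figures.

periapsis altitude ≈ 633.0 km

r_a = 3390 + 5342 = 8732.0 km = 8.732×10⁶ m.
Specific energy ε = v²/2 − μ/r = -3.358×10⁶ J/kg, so a = −μ/(2ε) = 6.377×10⁶ m.
The apsides satisfy r_p + r_a = 2a, so the periapsis radius is 2a − r_a = 4.023×10⁶ m = 4023.0 km.
Periapsis altitude = 4023.0 − 3390 = 632.97 km.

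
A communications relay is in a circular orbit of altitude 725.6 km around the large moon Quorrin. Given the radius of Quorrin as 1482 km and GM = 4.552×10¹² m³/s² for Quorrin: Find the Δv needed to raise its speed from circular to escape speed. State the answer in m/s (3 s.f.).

Δv ≈ 595 m/s

r = 1482 + 725.6 = 2207.6 km = 2.2076×10⁶ m.
Circular speed v_c = √(μ/r) = 1436 m/s.
Escape speed v_esc = √(2μ/r) = √2 × v_c = 2031 m/s.
Δv = v_esc − v_c = 594.8 m/s.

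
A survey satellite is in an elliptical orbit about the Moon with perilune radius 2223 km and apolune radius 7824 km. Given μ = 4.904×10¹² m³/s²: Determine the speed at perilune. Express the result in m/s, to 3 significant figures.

v ≈ 1850 m/s

Semi-major axis a = (r_p + r_a)/2 = 5023.5 km = 5.024×10⁶ m.
Vis-viva: v² = μ(2/r − 1/a) = 4.904×10¹² × (8.997×10⁻⁷ − 1.991×10⁻⁷) = 3.436×10⁶ m²/s².
v = 1854 m/s.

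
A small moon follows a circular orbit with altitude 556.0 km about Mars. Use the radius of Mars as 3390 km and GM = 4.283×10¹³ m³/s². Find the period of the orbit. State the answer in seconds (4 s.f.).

r = 3390 + 556.0 = 3946.0 km = 3.9460×10⁶ m.
Kepler's third law: T = 2π√(r³/μ) = 2π√((3.946×10⁶)³ / 4.283×10¹³).
r³/μ = 1.435×10⁶ s², so T = 2π × 1.198×10³ = 7.526×10³ s.

T ≈ 7526 seconds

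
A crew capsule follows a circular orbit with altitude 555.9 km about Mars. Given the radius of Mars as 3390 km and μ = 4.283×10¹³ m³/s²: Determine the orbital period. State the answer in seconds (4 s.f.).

r = 3390 + 555.9 = 3945.9 km = 3.9459×10⁶ m.
Kepler's third law: T = 2π√(r³/μ) = 2π√((3.946×10⁶)³ / 4.283×10¹³).
r³/μ = 1.434×10⁶ s², so T = 2π × 1.198×10³ = 7.525×10³ s.

T ≈ 7525 seconds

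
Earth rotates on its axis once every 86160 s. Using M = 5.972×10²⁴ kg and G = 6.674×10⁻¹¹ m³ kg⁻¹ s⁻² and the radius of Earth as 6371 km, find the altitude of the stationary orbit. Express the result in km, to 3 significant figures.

h_sync ≈ 35800 km

μ = GM = 6.674×10⁻¹¹ × 5.972×10²⁴ = 3.986×10¹⁴ m³/s².
A synchronous orbit has period T, so by Kepler's third law a = (μT²/4π²)^(1/3).
μT²/4π² = 3.986×10¹⁴ × (8.616×10⁴)² / 39.48 = 7.495×10²² m³.
a = 4.216×10⁷ m = 42162 km.
Altitude h = a − R = 42162 − 6371 = 35791 km.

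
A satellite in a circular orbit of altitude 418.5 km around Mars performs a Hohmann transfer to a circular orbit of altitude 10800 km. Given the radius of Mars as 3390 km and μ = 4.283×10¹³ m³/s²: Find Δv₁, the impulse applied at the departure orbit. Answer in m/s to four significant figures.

Δv ≈ 857.5 m/s

r₁ = 3390 + 418.5 = 3808.5 km = 3.8085×10⁶ m.
r₂ = 3390 + 10800 = 14190 km = 1.4190×10⁷ m.
Transfer ellipse a_t = (r₁ + r₂)/2 = 8.999×10⁶ m.
At r₁: circular v_c1 = √(μ/r₁) = 3353 m/s; transfer-periapsis v_p = √[μ(2/r₁ − 1/a_t)] = 4211 m/s.
Δv₁ = v_p − v_c1 = 857.5 m/s.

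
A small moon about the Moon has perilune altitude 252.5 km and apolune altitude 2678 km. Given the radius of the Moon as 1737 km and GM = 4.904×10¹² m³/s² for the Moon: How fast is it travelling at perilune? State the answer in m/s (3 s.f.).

r_p = 1737 + 252.5 = 1989.5 km = 1.9895×10⁶ m.
r_a = 1737 + 2678 = 4415.0 km = 4.4150×10⁶ m.
Semi-major axis a = (r_p + r_a)/2 = 3202.2 km = 3.202×10⁶ m.
Vis-viva: v² = μ(2/r − 1/a) = 4.904×10¹² × (1.005×10⁻⁶ − 3.123×10⁻⁷) = 3.398×10⁶ m²/s².
v = 1843 m/s.

v ≈ 1840 m/s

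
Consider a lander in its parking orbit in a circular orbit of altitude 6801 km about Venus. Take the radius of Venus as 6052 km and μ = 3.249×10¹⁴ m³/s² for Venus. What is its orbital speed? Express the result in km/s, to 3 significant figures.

v ≈ 5.03 km/s

r = 6052 + 6801 = 12853 km = 1.2853×10⁷ m.
For a circular orbit v = √(μ/r) = √(3.249×10¹⁴ / 1.285×10⁷) = √(2.528×10⁷) = 5028 m/s.
That is 5.028 km/s.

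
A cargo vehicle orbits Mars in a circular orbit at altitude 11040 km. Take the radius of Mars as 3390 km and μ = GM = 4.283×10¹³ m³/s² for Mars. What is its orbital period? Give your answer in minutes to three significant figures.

r = 3390 + 11040 = 14430 km = 1.4430×10⁷ m.
Kepler's third law: T = 2π√(r³/μ) = 2π√((1.443×10⁷)³ / 4.283×10¹³).
r³/μ = 7.015×10⁷ s², so T = 2π × 8.376×10³ = 5.263×10⁴ s.
Converting: 5.263×10⁴ s ÷ 60.00 = 877.1 minutes.

T ≈ 877 minutes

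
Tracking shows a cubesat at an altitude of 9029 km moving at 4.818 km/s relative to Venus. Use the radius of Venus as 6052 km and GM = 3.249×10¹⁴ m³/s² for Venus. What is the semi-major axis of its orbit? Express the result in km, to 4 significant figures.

a ≈ 16350 km

r = 6052 + 9029 = 15081 km = 1.508×10⁷ m.
Vis-viva rearranged: 1/a = 2/r − v²/μ = 1.326×10⁻⁷ − 7.145×10⁻⁸ = 6.117×10⁻⁸ m⁻¹.
a = 1.635×10⁷ m = 16348 km.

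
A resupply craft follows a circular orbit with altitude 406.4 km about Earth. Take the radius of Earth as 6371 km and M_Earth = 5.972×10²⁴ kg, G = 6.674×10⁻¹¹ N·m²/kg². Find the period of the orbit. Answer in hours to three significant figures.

T ≈ 1.54 hours

μ = GM = 6.674×10⁻¹¹ × 5.972×10²⁴ = 3.986×10¹⁴ m³/s².
r = 6371 + 406.4 = 6777.4 km = 6.7774×10⁶ m.
Kepler's third law: T = 2π√(r³/μ) = 2π√((6.777×10⁶)³ / 3.986×10¹⁴).
r³/μ = 7.811×10⁵ s², so T = 2π × 8.838×10² = 5.553×10³ s.
Converting: 5.553×10³ s ÷ 3600 = 1.542 hours.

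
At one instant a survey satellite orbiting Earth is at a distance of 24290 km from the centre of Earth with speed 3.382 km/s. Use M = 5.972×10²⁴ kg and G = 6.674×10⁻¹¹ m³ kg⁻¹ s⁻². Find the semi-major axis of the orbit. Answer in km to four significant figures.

a ≈ 18640 km

μ = GM = 6.674×10⁻¹¹ × 5.972×10²⁴ = 3.986×10¹⁴ m³/s².
r = 2.429×10⁷ m.
Vis-viva rearranged: 1/a = 2/r − v²/μ = 8.234×10⁻⁸ − 2.870×10⁻⁸ = 5.364×10⁻⁸ m⁻¹.
a = 1.864×10⁷ m = 18642 km.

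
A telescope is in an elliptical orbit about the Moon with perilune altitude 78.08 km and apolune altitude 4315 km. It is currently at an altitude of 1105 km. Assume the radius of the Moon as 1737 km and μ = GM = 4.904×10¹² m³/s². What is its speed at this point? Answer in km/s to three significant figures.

v ≈ 1.48 km/s

r_p = 1737 + 78.08 = 1815.1 km = 1.8151×10⁶ m.
r_a = 1737 + 4315 = 6052.0 km = 6.0520×10⁶ m.
r = 1737 + 1105 = 2842.0 km = 2.842×10⁶ m.
Semi-major axis a = (r_p + r_a)/2 = 3933.5 km = 3.934×10⁶ m.
Vis-viva: v² = μ(2/r − 1/a) = 4.904×10¹² × (7.037×10⁻⁷ − 2.542×10⁻⁷) = 2.204×10⁶ m²/s².
v = 1485 m/s = 1.485 km/s.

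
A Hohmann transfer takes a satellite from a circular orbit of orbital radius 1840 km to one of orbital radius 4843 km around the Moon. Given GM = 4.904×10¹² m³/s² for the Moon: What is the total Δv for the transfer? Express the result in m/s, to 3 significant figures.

r₁ = 1840 km = 1.840×10⁶ m.
r₂ = 4843 km = 4.843×10⁶ m.
Transfer ellipse a_t = (r₁ + r₂)/2 = 3.342×10⁶ m.
At r₁: circular v_c1 = √(μ/r₁) = 1633 m/s; transfer-perilune v_p = √[μ(2/r₁ − 1/a_t)] = 1965 m/s.
Δv₁ = v_p − v_c1 = 332.9 m/s.
At r₂: circular v_c2 = √(μ/r₂) = 1006 m/s; transfer-apolune v_a = √[μ(2/r₂ − 1/a_t)] = 746.7 m/s.
Δv₂ = v_c2 − v_a = 259.6 m/s.
Total Δv = Δv₁ + Δv₂ = 592.4 m/s.

Δv_total ≈ 592 m/s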